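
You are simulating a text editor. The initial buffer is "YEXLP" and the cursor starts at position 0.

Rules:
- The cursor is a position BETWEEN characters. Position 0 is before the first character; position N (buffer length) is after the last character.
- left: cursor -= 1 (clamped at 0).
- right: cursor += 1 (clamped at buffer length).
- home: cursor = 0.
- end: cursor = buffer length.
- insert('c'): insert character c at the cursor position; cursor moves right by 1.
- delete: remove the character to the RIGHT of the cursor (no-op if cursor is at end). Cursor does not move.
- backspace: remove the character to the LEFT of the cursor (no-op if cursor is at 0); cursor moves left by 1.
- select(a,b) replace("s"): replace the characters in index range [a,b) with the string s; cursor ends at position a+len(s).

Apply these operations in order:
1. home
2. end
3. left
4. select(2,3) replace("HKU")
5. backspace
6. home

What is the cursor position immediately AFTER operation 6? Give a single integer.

After op 1 (home): buf='YEXLP' cursor=0
After op 2 (end): buf='YEXLP' cursor=5
After op 3 (left): buf='YEXLP' cursor=4
After op 4 (select(2,3) replace("HKU")): buf='YEHKULP' cursor=5
After op 5 (backspace): buf='YEHKLP' cursor=4
After op 6 (home): buf='YEHKLP' cursor=0

Answer: 0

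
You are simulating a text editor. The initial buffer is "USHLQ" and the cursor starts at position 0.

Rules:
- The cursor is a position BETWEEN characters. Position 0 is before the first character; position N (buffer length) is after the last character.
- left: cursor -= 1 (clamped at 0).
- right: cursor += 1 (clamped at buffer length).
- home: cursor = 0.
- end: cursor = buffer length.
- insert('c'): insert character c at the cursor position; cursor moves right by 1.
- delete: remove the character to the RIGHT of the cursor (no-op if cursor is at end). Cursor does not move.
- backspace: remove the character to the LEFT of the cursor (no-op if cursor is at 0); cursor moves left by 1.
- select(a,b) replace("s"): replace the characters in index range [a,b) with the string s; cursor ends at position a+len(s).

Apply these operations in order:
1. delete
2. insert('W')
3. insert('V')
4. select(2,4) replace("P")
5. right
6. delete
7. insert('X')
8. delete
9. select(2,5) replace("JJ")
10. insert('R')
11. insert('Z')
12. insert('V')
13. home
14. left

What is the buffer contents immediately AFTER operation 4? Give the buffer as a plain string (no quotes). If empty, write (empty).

After op 1 (delete): buf='SHLQ' cursor=0
After op 2 (insert('W')): buf='WSHLQ' cursor=1
After op 3 (insert('V')): buf='WVSHLQ' cursor=2
After op 4 (select(2,4) replace("P")): buf='WVPLQ' cursor=3

Answer: WVPLQ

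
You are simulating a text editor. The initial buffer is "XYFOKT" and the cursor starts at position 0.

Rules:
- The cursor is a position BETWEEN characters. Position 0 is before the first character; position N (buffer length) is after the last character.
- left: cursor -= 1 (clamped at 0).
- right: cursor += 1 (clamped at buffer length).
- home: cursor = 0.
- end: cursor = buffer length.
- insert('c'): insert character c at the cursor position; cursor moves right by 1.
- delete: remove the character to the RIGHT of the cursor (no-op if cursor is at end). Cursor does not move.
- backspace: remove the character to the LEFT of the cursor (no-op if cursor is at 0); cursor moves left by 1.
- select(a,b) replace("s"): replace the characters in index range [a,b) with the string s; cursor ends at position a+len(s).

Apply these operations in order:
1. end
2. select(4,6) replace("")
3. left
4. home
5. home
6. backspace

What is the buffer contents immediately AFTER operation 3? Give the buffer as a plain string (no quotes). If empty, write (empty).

Answer: XYFO

Derivation:
After op 1 (end): buf='XYFOKT' cursor=6
After op 2 (select(4,6) replace("")): buf='XYFO' cursor=4
After op 3 (left): buf='XYFO' cursor=3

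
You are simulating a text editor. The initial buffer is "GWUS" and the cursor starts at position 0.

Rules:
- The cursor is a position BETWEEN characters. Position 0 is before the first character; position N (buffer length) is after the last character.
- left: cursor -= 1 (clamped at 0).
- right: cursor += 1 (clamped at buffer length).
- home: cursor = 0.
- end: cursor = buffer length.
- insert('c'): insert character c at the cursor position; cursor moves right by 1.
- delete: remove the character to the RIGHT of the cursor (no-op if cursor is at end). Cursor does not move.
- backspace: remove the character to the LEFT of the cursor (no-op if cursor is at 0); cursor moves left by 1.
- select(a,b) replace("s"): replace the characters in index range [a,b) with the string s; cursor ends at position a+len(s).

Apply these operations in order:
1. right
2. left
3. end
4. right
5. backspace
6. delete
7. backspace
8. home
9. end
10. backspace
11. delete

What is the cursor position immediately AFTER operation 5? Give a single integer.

Answer: 3

Derivation:
After op 1 (right): buf='GWUS' cursor=1
After op 2 (left): buf='GWUS' cursor=0
After op 3 (end): buf='GWUS' cursor=4
After op 4 (right): buf='GWUS' cursor=4
After op 5 (backspace): buf='GWU' cursor=3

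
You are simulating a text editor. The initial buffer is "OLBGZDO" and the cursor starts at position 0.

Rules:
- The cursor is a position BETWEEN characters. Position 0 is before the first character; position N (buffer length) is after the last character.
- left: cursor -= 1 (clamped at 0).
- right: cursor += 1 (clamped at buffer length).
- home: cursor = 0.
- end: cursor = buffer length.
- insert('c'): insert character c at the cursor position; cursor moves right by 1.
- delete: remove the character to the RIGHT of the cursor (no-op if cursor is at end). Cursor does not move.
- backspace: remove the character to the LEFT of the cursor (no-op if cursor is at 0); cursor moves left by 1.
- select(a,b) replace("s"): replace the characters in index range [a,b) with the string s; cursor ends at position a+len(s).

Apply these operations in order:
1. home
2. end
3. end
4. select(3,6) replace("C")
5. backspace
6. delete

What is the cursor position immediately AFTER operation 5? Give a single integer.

After op 1 (home): buf='OLBGZDO' cursor=0
After op 2 (end): buf='OLBGZDO' cursor=7
After op 3 (end): buf='OLBGZDO' cursor=7
After op 4 (select(3,6) replace("C")): buf='OLBCO' cursor=4
After op 5 (backspace): buf='OLBO' cursor=3

Answer: 3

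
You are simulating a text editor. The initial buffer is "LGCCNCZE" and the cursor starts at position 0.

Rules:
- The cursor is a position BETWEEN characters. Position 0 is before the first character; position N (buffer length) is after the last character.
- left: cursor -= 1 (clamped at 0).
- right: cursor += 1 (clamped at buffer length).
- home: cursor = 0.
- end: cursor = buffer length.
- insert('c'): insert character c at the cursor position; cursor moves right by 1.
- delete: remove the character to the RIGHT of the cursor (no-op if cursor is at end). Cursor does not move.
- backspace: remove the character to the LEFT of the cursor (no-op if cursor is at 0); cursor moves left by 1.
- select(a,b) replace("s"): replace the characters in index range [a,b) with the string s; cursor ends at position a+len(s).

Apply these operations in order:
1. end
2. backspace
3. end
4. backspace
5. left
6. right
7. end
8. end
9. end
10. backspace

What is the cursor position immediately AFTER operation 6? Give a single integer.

Answer: 6

Derivation:
After op 1 (end): buf='LGCCNCZE' cursor=8
After op 2 (backspace): buf='LGCCNCZ' cursor=7
After op 3 (end): buf='LGCCNCZ' cursor=7
After op 4 (backspace): buf='LGCCNC' cursor=6
After op 5 (left): buf='LGCCNC' cursor=5
After op 6 (right): buf='LGCCNC' cursor=6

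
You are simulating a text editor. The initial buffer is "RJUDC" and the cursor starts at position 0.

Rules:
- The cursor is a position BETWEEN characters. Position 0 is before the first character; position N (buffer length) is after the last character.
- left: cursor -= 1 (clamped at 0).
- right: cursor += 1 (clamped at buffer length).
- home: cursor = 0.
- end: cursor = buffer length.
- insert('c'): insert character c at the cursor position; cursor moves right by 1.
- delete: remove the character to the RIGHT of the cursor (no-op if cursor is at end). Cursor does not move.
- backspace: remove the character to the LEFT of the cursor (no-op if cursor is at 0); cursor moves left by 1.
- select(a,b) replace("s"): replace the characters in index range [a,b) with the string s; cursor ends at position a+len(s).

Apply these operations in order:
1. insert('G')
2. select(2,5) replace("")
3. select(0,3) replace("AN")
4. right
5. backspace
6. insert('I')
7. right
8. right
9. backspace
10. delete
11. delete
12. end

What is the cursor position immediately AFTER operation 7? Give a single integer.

After op 1 (insert('G')): buf='GRJUDC' cursor=1
After op 2 (select(2,5) replace("")): buf='GRC' cursor=2
After op 3 (select(0,3) replace("AN")): buf='AN' cursor=2
After op 4 (right): buf='AN' cursor=2
After op 5 (backspace): buf='A' cursor=1
After op 6 (insert('I')): buf='AI' cursor=2
After op 7 (right): buf='AI' cursor=2

Answer: 2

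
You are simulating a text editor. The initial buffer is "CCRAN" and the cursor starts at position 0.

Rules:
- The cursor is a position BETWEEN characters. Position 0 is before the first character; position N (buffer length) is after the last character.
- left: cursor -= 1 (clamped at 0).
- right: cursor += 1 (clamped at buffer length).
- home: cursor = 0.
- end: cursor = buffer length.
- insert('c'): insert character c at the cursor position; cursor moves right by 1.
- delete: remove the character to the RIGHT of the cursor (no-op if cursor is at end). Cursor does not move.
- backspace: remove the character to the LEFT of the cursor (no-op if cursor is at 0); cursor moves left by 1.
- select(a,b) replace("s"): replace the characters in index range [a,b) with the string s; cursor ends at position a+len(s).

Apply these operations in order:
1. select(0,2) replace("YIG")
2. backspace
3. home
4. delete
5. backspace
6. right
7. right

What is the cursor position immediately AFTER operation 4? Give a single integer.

After op 1 (select(0,2) replace("YIG")): buf='YIGRAN' cursor=3
After op 2 (backspace): buf='YIRAN' cursor=2
After op 3 (home): buf='YIRAN' cursor=0
After op 4 (delete): buf='IRAN' cursor=0

Answer: 0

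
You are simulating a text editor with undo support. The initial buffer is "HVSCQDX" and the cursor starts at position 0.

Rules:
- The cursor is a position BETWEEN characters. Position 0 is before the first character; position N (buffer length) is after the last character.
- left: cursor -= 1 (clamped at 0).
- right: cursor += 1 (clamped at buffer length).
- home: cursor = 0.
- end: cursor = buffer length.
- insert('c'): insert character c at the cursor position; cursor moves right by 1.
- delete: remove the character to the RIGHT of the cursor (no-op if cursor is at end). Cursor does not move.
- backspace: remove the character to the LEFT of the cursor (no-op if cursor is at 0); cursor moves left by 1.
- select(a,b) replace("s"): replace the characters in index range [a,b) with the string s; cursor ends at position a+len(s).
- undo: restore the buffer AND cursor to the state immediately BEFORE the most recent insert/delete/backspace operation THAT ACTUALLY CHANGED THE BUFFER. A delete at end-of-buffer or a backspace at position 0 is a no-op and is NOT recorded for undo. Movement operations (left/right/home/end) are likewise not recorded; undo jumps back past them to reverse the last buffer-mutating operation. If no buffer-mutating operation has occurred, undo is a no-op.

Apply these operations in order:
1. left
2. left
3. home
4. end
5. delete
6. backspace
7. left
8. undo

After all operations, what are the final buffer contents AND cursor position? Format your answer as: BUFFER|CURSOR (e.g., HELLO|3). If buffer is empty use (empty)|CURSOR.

Answer: HVSCQDX|7

Derivation:
After op 1 (left): buf='HVSCQDX' cursor=0
After op 2 (left): buf='HVSCQDX' cursor=0
After op 3 (home): buf='HVSCQDX' cursor=0
After op 4 (end): buf='HVSCQDX' cursor=7
After op 5 (delete): buf='HVSCQDX' cursor=7
After op 6 (backspace): buf='HVSCQD' cursor=6
After op 7 (left): buf='HVSCQD' cursor=5
After op 8 (undo): buf='HVSCQDX' cursor=7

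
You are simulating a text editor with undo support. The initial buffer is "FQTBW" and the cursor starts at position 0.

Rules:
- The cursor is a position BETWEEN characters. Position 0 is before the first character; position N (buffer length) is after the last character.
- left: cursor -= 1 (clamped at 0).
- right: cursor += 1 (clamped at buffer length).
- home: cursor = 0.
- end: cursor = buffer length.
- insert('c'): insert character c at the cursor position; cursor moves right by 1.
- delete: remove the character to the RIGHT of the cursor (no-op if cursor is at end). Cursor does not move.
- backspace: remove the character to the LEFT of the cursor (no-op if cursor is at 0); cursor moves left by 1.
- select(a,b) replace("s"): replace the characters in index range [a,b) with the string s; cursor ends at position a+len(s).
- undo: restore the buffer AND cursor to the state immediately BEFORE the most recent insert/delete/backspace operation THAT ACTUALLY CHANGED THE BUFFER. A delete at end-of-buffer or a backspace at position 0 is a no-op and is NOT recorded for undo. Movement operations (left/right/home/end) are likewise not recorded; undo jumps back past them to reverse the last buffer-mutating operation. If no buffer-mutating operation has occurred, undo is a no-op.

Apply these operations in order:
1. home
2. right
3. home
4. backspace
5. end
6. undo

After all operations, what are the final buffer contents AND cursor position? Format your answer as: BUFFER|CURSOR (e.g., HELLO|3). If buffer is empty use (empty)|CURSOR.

After op 1 (home): buf='FQTBW' cursor=0
After op 2 (right): buf='FQTBW' cursor=1
After op 3 (home): buf='FQTBW' cursor=0
After op 4 (backspace): buf='FQTBW' cursor=0
After op 5 (end): buf='FQTBW' cursor=5
After op 6 (undo): buf='FQTBW' cursor=5

Answer: FQTBW|5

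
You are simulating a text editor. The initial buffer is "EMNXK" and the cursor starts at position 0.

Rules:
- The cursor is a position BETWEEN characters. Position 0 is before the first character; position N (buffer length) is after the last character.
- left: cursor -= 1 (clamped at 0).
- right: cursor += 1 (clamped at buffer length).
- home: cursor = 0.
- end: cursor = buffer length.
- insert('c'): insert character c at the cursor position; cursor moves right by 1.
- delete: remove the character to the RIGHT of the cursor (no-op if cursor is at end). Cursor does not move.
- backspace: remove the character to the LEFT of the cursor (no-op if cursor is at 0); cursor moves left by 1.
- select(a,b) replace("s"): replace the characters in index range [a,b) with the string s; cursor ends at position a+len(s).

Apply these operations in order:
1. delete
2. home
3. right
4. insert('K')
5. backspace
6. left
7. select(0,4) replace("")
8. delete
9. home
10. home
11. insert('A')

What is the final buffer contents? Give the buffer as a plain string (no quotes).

Answer: A

Derivation:
After op 1 (delete): buf='MNXK' cursor=0
After op 2 (home): buf='MNXK' cursor=0
After op 3 (right): buf='MNXK' cursor=1
After op 4 (insert('K')): buf='MKNXK' cursor=2
After op 5 (backspace): buf='MNXK' cursor=1
After op 6 (left): buf='MNXK' cursor=0
After op 7 (select(0,4) replace("")): buf='(empty)' cursor=0
After op 8 (delete): buf='(empty)' cursor=0
After op 9 (home): buf='(empty)' cursor=0
After op 10 (home): buf='(empty)' cursor=0
After op 11 (insert('A')): buf='A' cursor=1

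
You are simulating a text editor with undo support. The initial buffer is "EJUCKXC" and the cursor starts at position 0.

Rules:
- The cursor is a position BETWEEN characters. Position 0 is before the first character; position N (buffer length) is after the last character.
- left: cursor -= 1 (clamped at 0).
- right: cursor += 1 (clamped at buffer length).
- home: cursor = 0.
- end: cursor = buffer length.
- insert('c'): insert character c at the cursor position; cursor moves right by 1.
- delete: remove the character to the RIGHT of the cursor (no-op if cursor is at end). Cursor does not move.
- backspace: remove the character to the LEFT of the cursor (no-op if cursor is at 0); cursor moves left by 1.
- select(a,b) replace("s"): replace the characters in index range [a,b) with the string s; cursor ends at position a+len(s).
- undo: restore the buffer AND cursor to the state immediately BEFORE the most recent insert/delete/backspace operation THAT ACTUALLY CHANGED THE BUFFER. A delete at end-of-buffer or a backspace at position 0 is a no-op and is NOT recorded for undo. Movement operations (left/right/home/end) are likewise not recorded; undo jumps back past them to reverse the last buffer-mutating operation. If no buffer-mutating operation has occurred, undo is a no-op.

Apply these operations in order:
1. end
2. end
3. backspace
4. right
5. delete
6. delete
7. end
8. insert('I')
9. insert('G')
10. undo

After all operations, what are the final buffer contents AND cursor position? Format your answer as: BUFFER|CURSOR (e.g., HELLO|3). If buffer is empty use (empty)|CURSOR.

After op 1 (end): buf='EJUCKXC' cursor=7
After op 2 (end): buf='EJUCKXC' cursor=7
After op 3 (backspace): buf='EJUCKX' cursor=6
After op 4 (right): buf='EJUCKX' cursor=6
After op 5 (delete): buf='EJUCKX' cursor=6
After op 6 (delete): buf='EJUCKX' cursor=6
After op 7 (end): buf='EJUCKX' cursor=6
After op 8 (insert('I')): buf='EJUCKXI' cursor=7
After op 9 (insert('G')): buf='EJUCKXIG' cursor=8
After op 10 (undo): buf='EJUCKXI' cursor=7

Answer: EJUCKXI|7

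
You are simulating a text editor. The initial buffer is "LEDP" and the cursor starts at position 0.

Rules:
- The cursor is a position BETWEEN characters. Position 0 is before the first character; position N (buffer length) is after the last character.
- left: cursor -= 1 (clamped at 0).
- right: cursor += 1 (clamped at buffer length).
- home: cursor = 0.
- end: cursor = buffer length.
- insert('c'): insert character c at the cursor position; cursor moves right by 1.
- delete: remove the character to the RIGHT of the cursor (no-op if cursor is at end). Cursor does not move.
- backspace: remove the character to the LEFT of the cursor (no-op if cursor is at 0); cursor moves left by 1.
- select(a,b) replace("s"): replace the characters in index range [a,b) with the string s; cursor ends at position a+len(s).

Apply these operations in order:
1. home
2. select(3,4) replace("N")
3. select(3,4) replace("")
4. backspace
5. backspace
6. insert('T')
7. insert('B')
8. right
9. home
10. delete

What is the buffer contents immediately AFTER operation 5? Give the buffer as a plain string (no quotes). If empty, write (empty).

After op 1 (home): buf='LEDP' cursor=0
After op 2 (select(3,4) replace("N")): buf='LEDN' cursor=4
After op 3 (select(3,4) replace("")): buf='LED' cursor=3
After op 4 (backspace): buf='LE' cursor=2
After op 5 (backspace): buf='L' cursor=1

Answer: L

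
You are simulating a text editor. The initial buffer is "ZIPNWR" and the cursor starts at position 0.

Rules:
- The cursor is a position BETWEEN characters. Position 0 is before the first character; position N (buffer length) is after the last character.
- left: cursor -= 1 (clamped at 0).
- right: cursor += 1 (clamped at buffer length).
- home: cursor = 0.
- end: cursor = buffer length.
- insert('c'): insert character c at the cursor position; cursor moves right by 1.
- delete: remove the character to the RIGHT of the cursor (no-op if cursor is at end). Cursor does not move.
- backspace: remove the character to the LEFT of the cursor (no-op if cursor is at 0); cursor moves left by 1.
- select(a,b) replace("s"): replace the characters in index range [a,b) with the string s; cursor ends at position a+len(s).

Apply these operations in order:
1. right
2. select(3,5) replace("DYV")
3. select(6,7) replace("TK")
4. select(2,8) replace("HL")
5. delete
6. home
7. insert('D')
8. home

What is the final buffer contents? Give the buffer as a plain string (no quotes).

After op 1 (right): buf='ZIPNWR' cursor=1
After op 2 (select(3,5) replace("DYV")): buf='ZIPDYVR' cursor=6
After op 3 (select(6,7) replace("TK")): buf='ZIPDYVTK' cursor=8
After op 4 (select(2,8) replace("HL")): buf='ZIHL' cursor=4
After op 5 (delete): buf='ZIHL' cursor=4
After op 6 (home): buf='ZIHL' cursor=0
After op 7 (insert('D')): buf='DZIHL' cursor=1
After op 8 (home): buf='DZIHL' cursor=0

Answer: DZIHL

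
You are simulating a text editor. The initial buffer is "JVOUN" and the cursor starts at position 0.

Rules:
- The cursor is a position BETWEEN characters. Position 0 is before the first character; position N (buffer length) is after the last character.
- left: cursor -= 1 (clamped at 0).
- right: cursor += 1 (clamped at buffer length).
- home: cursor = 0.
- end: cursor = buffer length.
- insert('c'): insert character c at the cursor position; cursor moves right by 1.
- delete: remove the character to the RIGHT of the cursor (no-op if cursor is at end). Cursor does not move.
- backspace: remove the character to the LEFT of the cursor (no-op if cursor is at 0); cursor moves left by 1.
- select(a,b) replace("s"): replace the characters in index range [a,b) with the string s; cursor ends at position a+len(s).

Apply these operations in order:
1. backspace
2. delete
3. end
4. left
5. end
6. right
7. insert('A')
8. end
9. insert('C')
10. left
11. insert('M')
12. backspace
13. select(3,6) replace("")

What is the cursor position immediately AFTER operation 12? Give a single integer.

After op 1 (backspace): buf='JVOUN' cursor=0
After op 2 (delete): buf='VOUN' cursor=0
After op 3 (end): buf='VOUN' cursor=4
After op 4 (left): buf='VOUN' cursor=3
After op 5 (end): buf='VOUN' cursor=4
After op 6 (right): buf='VOUN' cursor=4
After op 7 (insert('A')): buf='VOUNA' cursor=5
After op 8 (end): buf='VOUNA' cursor=5
After op 9 (insert('C')): buf='VOUNAC' cursor=6
After op 10 (left): buf='VOUNAC' cursor=5
After op 11 (insert('M')): buf='VOUNAMC' cursor=6
After op 12 (backspace): buf='VOUNAC' cursor=5

Answer: 5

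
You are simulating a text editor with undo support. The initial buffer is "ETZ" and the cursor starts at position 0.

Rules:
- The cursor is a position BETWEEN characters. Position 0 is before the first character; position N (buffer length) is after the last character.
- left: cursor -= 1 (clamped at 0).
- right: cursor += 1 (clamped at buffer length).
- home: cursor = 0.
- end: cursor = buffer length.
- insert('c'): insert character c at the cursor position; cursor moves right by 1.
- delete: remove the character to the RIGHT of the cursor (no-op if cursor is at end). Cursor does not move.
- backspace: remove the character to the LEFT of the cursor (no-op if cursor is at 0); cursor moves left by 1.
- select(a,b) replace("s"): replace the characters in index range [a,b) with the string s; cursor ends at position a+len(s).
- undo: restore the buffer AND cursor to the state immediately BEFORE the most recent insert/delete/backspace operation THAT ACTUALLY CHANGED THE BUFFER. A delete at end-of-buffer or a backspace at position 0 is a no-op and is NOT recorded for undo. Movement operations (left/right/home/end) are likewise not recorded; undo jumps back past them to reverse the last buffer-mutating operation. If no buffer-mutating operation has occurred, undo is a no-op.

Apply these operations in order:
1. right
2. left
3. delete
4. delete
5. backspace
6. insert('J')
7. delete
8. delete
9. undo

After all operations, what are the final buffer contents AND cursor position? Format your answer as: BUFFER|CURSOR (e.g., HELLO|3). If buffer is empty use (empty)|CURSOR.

After op 1 (right): buf='ETZ' cursor=1
After op 2 (left): buf='ETZ' cursor=0
After op 3 (delete): buf='TZ' cursor=0
After op 4 (delete): buf='Z' cursor=0
After op 5 (backspace): buf='Z' cursor=0
After op 6 (insert('J')): buf='JZ' cursor=1
After op 7 (delete): buf='J' cursor=1
After op 8 (delete): buf='J' cursor=1
After op 9 (undo): buf='JZ' cursor=1

Answer: JZ|1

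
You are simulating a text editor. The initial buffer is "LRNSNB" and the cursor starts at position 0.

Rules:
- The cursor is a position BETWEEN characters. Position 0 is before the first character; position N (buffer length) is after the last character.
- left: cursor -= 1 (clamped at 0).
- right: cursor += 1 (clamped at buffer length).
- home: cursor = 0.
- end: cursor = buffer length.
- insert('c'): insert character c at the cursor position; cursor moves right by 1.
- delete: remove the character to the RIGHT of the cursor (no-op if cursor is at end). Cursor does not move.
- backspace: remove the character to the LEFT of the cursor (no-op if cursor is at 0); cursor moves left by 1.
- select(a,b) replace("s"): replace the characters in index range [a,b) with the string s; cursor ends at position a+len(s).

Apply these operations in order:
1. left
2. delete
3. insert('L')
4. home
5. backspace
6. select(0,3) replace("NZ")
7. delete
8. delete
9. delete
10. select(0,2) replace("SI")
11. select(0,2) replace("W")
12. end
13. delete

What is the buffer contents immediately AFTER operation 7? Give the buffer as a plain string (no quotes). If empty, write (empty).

After op 1 (left): buf='LRNSNB' cursor=0
After op 2 (delete): buf='RNSNB' cursor=0
After op 3 (insert('L')): buf='LRNSNB' cursor=1
After op 4 (home): buf='LRNSNB' cursor=0
After op 5 (backspace): buf='LRNSNB' cursor=0
After op 6 (select(0,3) replace("NZ")): buf='NZSNB' cursor=2
After op 7 (delete): buf='NZNB' cursor=2

Answer: NZNB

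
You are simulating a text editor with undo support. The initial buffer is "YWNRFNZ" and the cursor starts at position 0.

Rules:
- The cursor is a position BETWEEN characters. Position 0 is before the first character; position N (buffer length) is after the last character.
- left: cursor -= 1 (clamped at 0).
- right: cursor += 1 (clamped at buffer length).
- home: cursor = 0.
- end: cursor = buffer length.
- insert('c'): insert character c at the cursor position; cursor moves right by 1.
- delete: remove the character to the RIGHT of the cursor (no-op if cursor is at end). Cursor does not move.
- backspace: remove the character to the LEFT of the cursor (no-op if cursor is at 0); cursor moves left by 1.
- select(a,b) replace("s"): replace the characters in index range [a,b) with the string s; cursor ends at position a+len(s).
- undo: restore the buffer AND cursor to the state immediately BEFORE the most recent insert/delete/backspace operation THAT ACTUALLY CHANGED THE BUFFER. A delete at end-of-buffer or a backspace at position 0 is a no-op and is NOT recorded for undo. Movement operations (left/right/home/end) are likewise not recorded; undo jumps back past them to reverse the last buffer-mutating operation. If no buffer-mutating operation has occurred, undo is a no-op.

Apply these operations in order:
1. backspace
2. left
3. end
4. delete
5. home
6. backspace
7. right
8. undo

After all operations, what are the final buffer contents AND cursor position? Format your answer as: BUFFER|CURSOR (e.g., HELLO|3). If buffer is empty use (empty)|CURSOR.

After op 1 (backspace): buf='YWNRFNZ' cursor=0
After op 2 (left): buf='YWNRFNZ' cursor=0
After op 3 (end): buf='YWNRFNZ' cursor=7
After op 4 (delete): buf='YWNRFNZ' cursor=7
After op 5 (home): buf='YWNRFNZ' cursor=0
After op 6 (backspace): buf='YWNRFNZ' cursor=0
After op 7 (right): buf='YWNRFNZ' cursor=1
After op 8 (undo): buf='YWNRFNZ' cursor=1

Answer: YWNRFNZ|1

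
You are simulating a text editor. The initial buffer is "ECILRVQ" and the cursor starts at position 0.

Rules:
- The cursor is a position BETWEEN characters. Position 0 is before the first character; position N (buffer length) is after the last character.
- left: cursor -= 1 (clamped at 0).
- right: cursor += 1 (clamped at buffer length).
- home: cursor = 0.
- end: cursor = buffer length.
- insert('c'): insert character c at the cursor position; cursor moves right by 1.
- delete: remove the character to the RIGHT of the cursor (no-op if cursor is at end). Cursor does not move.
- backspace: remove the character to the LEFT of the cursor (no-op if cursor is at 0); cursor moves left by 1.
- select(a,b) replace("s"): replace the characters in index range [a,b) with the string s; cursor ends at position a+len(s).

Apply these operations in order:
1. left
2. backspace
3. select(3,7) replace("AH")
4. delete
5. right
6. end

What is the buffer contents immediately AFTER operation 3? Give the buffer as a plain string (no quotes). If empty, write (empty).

Answer: ECIAH

Derivation:
After op 1 (left): buf='ECILRVQ' cursor=0
After op 2 (backspace): buf='ECILRVQ' cursor=0
After op 3 (select(3,7) replace("AH")): buf='ECIAH' cursor=5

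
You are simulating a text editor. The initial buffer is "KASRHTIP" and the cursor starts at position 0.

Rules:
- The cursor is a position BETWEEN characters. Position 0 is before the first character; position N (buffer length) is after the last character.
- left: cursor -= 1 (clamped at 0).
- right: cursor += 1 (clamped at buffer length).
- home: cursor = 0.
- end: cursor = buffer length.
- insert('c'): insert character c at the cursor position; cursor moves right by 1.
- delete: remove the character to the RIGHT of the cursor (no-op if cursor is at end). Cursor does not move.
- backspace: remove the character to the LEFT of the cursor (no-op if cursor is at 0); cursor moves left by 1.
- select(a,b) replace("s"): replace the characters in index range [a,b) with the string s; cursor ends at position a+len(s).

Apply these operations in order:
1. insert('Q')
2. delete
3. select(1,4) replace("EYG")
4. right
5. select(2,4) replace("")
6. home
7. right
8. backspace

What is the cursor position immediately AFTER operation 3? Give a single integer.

After op 1 (insert('Q')): buf='QKASRHTIP' cursor=1
After op 2 (delete): buf='QASRHTIP' cursor=1
After op 3 (select(1,4) replace("EYG")): buf='QEYGHTIP' cursor=4

Answer: 4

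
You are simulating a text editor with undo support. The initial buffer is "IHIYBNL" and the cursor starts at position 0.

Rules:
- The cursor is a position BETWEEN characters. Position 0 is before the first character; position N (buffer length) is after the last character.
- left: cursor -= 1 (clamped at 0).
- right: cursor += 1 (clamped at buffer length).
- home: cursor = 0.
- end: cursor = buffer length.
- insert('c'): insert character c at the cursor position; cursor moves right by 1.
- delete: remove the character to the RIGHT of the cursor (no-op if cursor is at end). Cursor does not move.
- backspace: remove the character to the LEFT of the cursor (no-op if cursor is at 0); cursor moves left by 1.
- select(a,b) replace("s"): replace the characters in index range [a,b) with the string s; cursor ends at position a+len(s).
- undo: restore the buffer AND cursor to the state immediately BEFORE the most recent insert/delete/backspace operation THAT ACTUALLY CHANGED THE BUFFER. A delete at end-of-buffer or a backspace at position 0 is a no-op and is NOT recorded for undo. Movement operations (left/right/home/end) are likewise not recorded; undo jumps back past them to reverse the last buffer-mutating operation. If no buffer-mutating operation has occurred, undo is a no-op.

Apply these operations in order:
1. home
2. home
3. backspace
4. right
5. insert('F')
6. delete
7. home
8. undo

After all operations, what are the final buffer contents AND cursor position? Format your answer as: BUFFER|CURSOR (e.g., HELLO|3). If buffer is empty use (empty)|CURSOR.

After op 1 (home): buf='IHIYBNL' cursor=0
After op 2 (home): buf='IHIYBNL' cursor=0
After op 3 (backspace): buf='IHIYBNL' cursor=0
After op 4 (right): buf='IHIYBNL' cursor=1
After op 5 (insert('F')): buf='IFHIYBNL' cursor=2
After op 6 (delete): buf='IFIYBNL' cursor=2
After op 7 (home): buf='IFIYBNL' cursor=0
After op 8 (undo): buf='IFHIYBNL' cursor=2

Answer: IFHIYBNL|2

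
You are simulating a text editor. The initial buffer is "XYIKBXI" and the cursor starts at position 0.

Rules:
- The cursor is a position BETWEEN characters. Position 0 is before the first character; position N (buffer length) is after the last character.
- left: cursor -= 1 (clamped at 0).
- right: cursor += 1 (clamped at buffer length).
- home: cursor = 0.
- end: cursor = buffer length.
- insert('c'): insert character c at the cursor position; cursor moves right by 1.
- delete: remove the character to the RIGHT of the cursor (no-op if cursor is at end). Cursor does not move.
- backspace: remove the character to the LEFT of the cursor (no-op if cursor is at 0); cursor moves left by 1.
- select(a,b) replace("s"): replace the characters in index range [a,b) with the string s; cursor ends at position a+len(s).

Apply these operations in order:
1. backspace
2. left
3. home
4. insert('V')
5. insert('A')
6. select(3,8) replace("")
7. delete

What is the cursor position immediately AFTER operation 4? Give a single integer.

After op 1 (backspace): buf='XYIKBXI' cursor=0
After op 2 (left): buf='XYIKBXI' cursor=0
After op 3 (home): buf='XYIKBXI' cursor=0
After op 4 (insert('V')): buf='VXYIKBXI' cursor=1

Answer: 1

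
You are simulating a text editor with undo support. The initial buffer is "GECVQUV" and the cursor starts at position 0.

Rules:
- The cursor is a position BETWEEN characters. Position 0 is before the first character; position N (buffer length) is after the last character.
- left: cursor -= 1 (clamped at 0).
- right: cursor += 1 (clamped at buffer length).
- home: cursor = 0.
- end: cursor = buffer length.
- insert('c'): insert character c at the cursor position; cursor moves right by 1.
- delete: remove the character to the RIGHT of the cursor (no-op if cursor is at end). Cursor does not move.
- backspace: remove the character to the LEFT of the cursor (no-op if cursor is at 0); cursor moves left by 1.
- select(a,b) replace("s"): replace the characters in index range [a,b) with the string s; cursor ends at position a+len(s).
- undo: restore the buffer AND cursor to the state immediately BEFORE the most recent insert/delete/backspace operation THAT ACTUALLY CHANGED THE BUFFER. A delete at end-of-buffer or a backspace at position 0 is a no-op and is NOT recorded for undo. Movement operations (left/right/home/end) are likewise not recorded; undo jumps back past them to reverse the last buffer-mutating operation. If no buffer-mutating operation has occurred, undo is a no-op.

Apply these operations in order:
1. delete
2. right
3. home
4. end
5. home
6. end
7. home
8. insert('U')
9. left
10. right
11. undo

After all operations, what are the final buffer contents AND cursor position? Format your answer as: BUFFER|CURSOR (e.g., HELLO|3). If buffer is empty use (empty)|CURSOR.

Answer: ECVQUV|0

Derivation:
After op 1 (delete): buf='ECVQUV' cursor=0
After op 2 (right): buf='ECVQUV' cursor=1
After op 3 (home): buf='ECVQUV' cursor=0
After op 4 (end): buf='ECVQUV' cursor=6
After op 5 (home): buf='ECVQUV' cursor=0
After op 6 (end): buf='ECVQUV' cursor=6
After op 7 (home): buf='ECVQUV' cursor=0
After op 8 (insert('U')): buf='UECVQUV' cursor=1
After op 9 (left): buf='UECVQUV' cursor=0
After op 10 (right): buf='UECVQUV' cursor=1
After op 11 (undo): buf='ECVQUV' cursor=0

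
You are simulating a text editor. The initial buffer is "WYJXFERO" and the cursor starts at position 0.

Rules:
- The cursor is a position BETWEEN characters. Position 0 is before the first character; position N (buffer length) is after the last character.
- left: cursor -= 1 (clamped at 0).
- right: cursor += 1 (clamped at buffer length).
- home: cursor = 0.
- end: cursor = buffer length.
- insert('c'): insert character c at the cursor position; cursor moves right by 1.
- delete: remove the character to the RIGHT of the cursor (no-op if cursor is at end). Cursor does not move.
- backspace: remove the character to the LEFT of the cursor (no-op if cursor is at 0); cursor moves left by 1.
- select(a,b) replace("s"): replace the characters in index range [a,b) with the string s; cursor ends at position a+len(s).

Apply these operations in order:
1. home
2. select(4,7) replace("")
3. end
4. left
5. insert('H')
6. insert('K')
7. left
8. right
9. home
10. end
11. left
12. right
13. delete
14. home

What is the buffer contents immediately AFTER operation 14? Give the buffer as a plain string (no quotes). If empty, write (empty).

Answer: WYJXHKO

Derivation:
After op 1 (home): buf='WYJXFERO' cursor=0
After op 2 (select(4,7) replace("")): buf='WYJXO' cursor=4
After op 3 (end): buf='WYJXO' cursor=5
After op 4 (left): buf='WYJXO' cursor=4
After op 5 (insert('H')): buf='WYJXHO' cursor=5
After op 6 (insert('K')): buf='WYJXHKO' cursor=6
After op 7 (left): buf='WYJXHKO' cursor=5
After op 8 (right): buf='WYJXHKO' cursor=6
After op 9 (home): buf='WYJXHKO' cursor=0
After op 10 (end): buf='WYJXHKO' cursor=7
After op 11 (left): buf='WYJXHKO' cursor=6
After op 12 (right): buf='WYJXHKO' cursor=7
After op 13 (delete): buf='WYJXHKO' cursor=7
After op 14 (home): buf='WYJXHKO' cursor=0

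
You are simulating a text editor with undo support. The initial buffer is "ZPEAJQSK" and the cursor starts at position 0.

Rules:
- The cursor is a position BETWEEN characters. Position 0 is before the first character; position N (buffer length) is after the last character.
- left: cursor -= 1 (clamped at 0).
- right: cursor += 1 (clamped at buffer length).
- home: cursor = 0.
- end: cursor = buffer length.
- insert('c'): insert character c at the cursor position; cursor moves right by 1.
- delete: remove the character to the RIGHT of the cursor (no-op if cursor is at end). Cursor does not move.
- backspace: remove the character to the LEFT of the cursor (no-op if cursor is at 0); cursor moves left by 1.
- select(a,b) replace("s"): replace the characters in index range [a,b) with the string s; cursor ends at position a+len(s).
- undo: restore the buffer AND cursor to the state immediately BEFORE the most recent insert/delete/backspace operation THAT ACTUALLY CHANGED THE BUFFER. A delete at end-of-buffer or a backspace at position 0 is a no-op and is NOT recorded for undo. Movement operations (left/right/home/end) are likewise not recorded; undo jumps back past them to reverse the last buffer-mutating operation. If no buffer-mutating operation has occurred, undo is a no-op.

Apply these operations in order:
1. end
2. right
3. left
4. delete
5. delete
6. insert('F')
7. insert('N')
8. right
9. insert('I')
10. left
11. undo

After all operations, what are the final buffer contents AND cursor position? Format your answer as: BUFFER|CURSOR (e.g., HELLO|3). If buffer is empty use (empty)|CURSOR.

After op 1 (end): buf='ZPEAJQSK' cursor=8
After op 2 (right): buf='ZPEAJQSK' cursor=8
After op 3 (left): buf='ZPEAJQSK' cursor=7
After op 4 (delete): buf='ZPEAJQS' cursor=7
After op 5 (delete): buf='ZPEAJQS' cursor=7
After op 6 (insert('F')): buf='ZPEAJQSF' cursor=8
After op 7 (insert('N')): buf='ZPEAJQSFN' cursor=9
After op 8 (right): buf='ZPEAJQSFN' cursor=9
After op 9 (insert('I')): buf='ZPEAJQSFNI' cursor=10
After op 10 (left): buf='ZPEAJQSFNI' cursor=9
After op 11 (undo): buf='ZPEAJQSFN' cursor=9

Answer: ZPEAJQSFN|9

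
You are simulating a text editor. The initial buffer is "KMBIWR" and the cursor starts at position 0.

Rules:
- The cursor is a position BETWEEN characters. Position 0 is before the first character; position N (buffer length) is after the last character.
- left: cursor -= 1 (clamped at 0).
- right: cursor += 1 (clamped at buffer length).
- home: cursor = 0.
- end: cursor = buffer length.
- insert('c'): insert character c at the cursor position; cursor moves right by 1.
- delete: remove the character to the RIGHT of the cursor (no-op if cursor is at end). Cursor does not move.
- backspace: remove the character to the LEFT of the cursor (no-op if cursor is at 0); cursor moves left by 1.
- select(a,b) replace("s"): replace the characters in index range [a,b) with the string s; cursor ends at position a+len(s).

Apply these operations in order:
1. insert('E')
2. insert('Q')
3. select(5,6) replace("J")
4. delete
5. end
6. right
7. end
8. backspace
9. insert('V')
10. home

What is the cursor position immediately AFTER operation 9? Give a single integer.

After op 1 (insert('E')): buf='EKMBIWR' cursor=1
After op 2 (insert('Q')): buf='EQKMBIWR' cursor=2
After op 3 (select(5,6) replace("J")): buf='EQKMBJWR' cursor=6
After op 4 (delete): buf='EQKMBJR' cursor=6
After op 5 (end): buf='EQKMBJR' cursor=7
After op 6 (right): buf='EQKMBJR' cursor=7
After op 7 (end): buf='EQKMBJR' cursor=7
After op 8 (backspace): buf='EQKMBJ' cursor=6
After op 9 (insert('V')): buf='EQKMBJV' cursor=7

Answer: 7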